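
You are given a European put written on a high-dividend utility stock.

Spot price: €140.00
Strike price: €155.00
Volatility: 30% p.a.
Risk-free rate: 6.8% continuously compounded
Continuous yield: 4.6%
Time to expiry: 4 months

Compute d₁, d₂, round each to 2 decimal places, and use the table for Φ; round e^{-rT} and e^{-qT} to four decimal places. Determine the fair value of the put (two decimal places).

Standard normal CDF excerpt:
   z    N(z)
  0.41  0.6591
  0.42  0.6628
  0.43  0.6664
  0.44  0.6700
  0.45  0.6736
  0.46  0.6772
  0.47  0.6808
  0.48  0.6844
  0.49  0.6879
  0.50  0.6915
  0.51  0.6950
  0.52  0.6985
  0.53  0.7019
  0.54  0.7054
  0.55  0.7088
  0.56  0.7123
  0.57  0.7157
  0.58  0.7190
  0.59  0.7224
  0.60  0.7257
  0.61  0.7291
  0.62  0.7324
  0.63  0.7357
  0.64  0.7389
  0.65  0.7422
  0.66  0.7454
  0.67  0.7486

€18.11

σ√T = 0.3·√0.3333 = 0.1732
d₁ = [ln(140/155) + (0.068 − 0.046 + 0.3²/2)·0.3333] / 0.1732 = [-0.1018 + 0.0223] / 0.1732 = -0.4587 which rounds to -0.46
d₂ = d₁ − σ√T = -0.4587 − 0.1732 = -0.6319 which rounds to -0.63
e^(−qT) = e^(−0.046·0.3333) = 0.9848;  e^(−rT) = e^(−0.068·0.3333) = 0.9776
P = 155·0.9776·N(0.63) − 140·0.9848·N(0.46) = 155·0.9776·0.7357 − 140·0.9848·0.6772 = 111.4791 − 93.3669 = 18.1122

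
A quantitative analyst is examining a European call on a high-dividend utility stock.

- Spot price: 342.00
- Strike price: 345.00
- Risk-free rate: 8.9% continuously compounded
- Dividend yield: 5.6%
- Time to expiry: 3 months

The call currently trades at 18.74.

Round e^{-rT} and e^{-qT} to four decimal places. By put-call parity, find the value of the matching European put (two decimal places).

18.90

e^(−qT) = e^(−0.056·0.25) = 0.9861;  e^(−rT) = e^(−0.089·0.25) = 0.9780
Put-call parity: C − P = S·e^(−qT) − K·e^(−rT) = 342·0.9861 − 345·0.9780 = 337.2462 − 337.4100 = -0.1638
P = C − (C − P) = 18.74 − (-0.1638) = 18.9038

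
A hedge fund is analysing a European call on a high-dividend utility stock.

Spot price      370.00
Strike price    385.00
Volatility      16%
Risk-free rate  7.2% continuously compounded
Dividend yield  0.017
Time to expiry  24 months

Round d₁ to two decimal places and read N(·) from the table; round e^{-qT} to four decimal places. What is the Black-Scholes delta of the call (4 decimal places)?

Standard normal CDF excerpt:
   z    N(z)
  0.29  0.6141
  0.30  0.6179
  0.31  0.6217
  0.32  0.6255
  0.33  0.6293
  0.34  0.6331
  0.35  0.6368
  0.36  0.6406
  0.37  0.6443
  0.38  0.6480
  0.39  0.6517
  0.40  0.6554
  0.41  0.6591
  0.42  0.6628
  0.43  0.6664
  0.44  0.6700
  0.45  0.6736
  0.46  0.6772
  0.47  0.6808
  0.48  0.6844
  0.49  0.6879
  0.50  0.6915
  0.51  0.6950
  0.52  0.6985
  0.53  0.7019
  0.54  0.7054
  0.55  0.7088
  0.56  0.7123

0.6407

σ√T = 0.16 × 1.4142 = 0.2263
d₁ = [ln(370/385) + (0.072 − 0.017 + ½·0.16²)·2] / (σ√T) = (-0.0397 + 0.1356) / 0.2263 = 0.4236 ≈ 0.42
N(d₁) = N(0.42) = 0.6628
Δ_call = exp(−qT)·N(d₁) = 0.9666·0.6628 = 0.6407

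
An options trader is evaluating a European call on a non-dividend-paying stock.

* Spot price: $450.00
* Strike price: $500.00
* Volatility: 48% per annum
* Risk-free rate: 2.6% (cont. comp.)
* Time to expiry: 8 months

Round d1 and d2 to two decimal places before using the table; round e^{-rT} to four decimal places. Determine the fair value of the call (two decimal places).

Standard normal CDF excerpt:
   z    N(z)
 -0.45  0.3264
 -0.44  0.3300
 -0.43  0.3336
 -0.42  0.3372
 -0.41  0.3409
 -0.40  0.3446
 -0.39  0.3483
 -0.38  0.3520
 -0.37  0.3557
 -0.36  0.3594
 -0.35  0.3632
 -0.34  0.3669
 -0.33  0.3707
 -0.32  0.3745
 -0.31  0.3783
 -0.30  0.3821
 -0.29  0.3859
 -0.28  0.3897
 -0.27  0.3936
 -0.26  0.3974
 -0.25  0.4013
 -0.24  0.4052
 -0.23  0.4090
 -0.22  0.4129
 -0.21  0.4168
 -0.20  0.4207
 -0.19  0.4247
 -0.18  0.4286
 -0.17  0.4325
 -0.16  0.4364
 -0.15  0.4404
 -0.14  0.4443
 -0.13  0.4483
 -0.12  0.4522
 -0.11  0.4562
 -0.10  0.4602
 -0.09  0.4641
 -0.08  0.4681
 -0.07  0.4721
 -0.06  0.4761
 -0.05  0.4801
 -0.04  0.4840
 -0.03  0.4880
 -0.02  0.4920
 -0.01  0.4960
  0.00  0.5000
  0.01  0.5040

T = 0.6667;  σ√T = 0.3919
ln(S/K) + (r + σ²/2)T = ln(450/500) + (0.026 + 0.48²/2)·0.6667 = -0.1054 + 0.0941 = -0.0112
d₁ = -0.0112 / 0.3919 = -0.0286 which rounds to -0.03
d₂ = d₁ − σ√T = -0.0286 − 0.3919 = -0.4206 which rounds to -0.42
exp(−rT) = exp(−0.026·0.6667) = 0.9828
C = 450·N(-0.03) − 500·0.9828·N(-0.42) = 450·0.4880 − 500·0.9828·0.3372 = 219.6000 − 165.7001 = 53.8999

$53.90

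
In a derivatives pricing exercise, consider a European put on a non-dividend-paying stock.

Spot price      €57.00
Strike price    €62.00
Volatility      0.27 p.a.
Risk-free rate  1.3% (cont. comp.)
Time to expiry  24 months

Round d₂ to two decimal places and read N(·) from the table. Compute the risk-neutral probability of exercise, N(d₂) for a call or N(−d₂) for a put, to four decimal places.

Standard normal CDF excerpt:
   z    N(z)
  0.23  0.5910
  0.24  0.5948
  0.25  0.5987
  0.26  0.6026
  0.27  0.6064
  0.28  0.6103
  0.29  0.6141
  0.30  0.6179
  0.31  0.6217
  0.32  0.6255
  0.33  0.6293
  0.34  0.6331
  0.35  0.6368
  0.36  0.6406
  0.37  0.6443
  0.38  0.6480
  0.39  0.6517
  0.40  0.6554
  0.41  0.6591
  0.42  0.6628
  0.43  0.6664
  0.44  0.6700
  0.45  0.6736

0.6331

σ√T = 0.27 × 1.4142 = 0.3818
d₁ = [ln(57/62) + (0.013 + 0.27²/2)·2] / 0.3818 = [-0.0841 + 0.0989] / 0.3818 = 0.0388 ⇒ 0.04
d₂ = d₁ − σ√T = 0.0388 − 0.3818 = -0.3430 ⇒ -0.34
Pr(exercise) under Q = N(−d₂) = N(0.34) = 0.6331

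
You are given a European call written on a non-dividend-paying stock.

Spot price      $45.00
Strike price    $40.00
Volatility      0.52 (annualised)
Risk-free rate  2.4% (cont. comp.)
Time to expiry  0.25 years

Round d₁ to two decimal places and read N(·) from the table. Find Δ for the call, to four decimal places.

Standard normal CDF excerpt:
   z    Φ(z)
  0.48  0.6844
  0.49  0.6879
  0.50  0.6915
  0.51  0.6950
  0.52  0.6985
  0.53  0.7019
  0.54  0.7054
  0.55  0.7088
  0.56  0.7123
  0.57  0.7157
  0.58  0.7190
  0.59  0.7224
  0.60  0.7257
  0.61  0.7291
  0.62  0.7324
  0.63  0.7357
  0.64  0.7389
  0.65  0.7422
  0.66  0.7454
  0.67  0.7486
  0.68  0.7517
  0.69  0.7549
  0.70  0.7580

σ√T = 0.52 × 0.5000 = 0.2600
d₁ = [ln(45/40) + (0.024 + 0.52²/2)·0.25] / 0.2600 = [0.1178 + 0.0398] / 0.2600 = 0.6061 which rounds to 0.61
N(d₁) = N(0.61) = 0.7291
Δ_call = N(d₁) = 0.7291

0.7291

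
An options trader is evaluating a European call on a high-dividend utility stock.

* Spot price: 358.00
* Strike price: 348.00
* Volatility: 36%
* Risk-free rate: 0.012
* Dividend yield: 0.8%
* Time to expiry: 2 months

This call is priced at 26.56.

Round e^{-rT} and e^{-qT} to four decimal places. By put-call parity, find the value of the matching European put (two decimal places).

e^(−qT) = e^(−0.008·0.1667) = 0.9987;  e^(−rT) = e^(−0.012·0.1667) = 0.9980
Put-call parity: C − P = S·e^(−qT) − K·e^(−rT) = 358·0.9987 − 348·0.9980 = 357.5346 − 347.3040 = 10.2306
P = C − (C − P) = 26.56 − (10.2306) = 16.3294

16.33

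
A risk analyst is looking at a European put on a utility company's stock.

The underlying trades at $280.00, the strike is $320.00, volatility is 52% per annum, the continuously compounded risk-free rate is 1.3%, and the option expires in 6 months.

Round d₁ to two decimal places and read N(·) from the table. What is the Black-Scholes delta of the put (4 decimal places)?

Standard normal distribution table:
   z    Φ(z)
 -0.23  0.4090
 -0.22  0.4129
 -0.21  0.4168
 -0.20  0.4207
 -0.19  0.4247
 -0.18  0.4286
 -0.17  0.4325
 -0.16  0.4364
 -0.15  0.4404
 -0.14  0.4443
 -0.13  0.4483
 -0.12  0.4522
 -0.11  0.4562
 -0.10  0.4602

T = 0.5;  σ√T = 0.3677
ln(S/K) + (r + σ²/2)T = ln(280/320) + (0.013 + 0.52²/2)·0.5 = -0.1335 + 0.0741 = -0.0594
d₁ = -0.0594 / 0.3677 = -0.1616 ⇒ -0.16
N(d₁) = N(-0.16) = 0.4364
Δ_put = N(d₁) − 1 = 0.4364 − 1 = -0.5636

-0.5636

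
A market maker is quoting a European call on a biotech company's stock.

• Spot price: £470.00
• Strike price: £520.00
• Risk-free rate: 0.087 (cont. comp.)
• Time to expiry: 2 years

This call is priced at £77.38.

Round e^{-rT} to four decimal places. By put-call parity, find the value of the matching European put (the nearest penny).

exp(−rT) = exp(−0.087·2) = 0.8403
Put-call parity: C − P = S − K·e^(−rT) = 470 − 520·0.8403 = 470 − 436.9560 = 33.0440
P = C − (C − P) = 77.38 − (33.0440) = 44.3360

£44.34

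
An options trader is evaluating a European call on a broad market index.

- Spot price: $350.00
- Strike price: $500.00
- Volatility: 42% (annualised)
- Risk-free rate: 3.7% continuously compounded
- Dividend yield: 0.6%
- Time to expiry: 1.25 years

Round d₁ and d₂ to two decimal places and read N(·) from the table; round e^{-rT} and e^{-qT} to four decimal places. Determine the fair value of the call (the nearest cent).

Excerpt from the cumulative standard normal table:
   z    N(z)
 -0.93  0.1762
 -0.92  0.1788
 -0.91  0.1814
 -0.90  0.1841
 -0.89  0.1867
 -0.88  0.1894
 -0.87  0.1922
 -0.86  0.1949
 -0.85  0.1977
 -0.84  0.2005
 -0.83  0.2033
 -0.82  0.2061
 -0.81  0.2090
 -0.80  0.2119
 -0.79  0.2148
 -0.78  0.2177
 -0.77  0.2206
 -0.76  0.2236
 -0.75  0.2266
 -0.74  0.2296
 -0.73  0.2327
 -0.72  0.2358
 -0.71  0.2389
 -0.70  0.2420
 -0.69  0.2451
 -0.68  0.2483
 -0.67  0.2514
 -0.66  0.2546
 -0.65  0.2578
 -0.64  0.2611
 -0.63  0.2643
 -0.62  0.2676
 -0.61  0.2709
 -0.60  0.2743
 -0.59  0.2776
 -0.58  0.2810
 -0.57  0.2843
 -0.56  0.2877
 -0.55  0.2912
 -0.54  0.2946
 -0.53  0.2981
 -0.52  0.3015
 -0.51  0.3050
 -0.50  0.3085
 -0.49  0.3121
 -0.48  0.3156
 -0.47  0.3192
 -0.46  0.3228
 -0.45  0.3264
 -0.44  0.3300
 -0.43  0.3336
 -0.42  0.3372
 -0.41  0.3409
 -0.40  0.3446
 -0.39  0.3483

σ√T = 0.42·√1.25 = 0.4696
ln(S/K) + (r − q + σ²/2)T = ln(350/500) + (0.037 − 0.006 + 0.42²/2)·1.25 = -0.3567 + 0.1490 = -0.2077
d₁ = -0.2077 / 0.4696 = -0.4423 ≈ -0.44
d₂ = d₁ − σ√T = -0.4423 − 0.4696 = -0.9118 ≈ -0.91
e^(−qT) = e^(−0.006·1.25) = 0.9925;  e^(−rT) = e^(−0.037·1.25) = 0.9548
N(d₁) = N(-0.44) = 0.3300;  N(d₂) = N(-0.91) = 0.1814
C = 350·0.9925·0.3300 − 500·0.9548·0.1814 = 114.6338 − 86.6004 = 28.0334

$28.03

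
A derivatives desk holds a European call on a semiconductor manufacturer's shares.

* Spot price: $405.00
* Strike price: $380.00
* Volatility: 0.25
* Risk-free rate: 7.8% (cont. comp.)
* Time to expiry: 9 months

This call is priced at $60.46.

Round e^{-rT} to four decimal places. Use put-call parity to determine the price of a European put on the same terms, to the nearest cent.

exp(−rT) = exp(−0.078·0.75) = 0.9432
Put-call parity: C − P = S − K·e^(−rT) = 405 − 380·0.9432 = 405 − 358.4160 = 46.5840
P = C − (C − P) = 60.46 − (46.5840) = 13.8760

$13.88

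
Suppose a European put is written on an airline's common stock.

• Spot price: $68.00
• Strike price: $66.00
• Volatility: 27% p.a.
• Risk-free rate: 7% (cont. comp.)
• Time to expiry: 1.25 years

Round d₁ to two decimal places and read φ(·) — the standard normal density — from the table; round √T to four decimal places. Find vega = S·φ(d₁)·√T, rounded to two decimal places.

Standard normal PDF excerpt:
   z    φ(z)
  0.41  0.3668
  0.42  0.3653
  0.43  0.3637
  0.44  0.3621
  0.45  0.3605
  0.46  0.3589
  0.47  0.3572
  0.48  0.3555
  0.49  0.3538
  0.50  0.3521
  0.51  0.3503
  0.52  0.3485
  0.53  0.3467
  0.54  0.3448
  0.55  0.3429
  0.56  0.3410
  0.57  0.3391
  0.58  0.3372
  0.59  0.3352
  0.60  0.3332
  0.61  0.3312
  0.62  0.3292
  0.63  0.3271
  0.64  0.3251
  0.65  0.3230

T = 1.25;  σ√T = 0.3019
d₁ = [ln(68/66) + (0.07 + 0.27²/2)·1.25] / 0.3019 = [0.0299 + 0.1331] / 0.3019 = 0.5397 ≈ 0.54
√T = √1.25 = 1.1180
φ(d₁) = φ(0.54) = 0.3448
vega = S·φ(d₁)·√T = 68·0.3448·1.1180 = 26.2131

26.21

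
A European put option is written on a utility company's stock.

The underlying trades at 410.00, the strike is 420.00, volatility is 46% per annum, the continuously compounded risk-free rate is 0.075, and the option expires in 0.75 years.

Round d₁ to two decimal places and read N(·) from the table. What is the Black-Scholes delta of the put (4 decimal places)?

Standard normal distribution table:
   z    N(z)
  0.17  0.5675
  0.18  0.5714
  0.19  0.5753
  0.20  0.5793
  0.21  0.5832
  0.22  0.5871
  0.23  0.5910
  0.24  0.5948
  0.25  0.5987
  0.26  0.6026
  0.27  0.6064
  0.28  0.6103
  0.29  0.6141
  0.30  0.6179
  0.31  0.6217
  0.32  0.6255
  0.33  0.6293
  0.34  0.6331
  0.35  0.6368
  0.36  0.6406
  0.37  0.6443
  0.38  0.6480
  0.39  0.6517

σ√T = 0.46 × 0.8660 = 0.3984
d₁ = [ln(410/420) + (0.075 + 0.46²/2)·0.75] / 0.3984 = [-0.0241 + 0.1356] / 0.3984 = 0.2799 which rounds to 0.28
N(d₁) = N(0.28) = 0.6103
Δ_put = N(d₁) − 1 = 0.6103 − 1 = -0.3897

-0.3897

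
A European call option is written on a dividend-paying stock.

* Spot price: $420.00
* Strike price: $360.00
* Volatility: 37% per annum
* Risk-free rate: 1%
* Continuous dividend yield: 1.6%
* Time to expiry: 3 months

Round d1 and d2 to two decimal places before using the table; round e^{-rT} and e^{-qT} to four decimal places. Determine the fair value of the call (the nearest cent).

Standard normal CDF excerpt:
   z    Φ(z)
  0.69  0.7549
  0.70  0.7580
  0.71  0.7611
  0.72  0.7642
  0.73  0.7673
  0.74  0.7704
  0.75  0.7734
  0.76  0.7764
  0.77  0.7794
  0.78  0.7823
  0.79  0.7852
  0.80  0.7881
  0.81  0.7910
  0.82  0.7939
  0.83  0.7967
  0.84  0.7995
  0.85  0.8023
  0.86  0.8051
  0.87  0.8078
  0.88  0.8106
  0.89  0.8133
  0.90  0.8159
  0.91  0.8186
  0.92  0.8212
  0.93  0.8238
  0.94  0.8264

$67.99

σ√T = 0.37 × 0.5000 = 0.1850
ln(S/K) + (r − q + σ²/2)T = ln(420/360) + (0.01 − 0.016 + 0.37²/2)·0.25 = 0.1542 + 0.0156 = 0.1698
d₁ = 0.1698 / 0.1850 = 0.9176 ≈ 0.92
d₂ = d₁ − σ√T = 0.9176 − 0.1850 = 0.7326 ≈ 0.73
exp(−qT) = exp(−0.016·0.25) = 0.9960;  exp(−rT) = exp(−0.01·0.25) = 0.9975
C = 420·0.9960·N(0.92) − 360·0.9975·N(0.73) = 420·0.9960·0.8212 − 360·0.9975·0.7673 = 343.5244 − 275.5374 = 67.9870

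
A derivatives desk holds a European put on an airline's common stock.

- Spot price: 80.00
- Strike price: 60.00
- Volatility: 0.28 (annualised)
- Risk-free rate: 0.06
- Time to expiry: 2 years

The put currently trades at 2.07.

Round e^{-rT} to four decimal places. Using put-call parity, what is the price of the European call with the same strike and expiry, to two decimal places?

28.86

exp(−rT) = exp(−0.06·2) = 0.8869
Put-call parity: C − P = S − K·e^(−rT) = 80 − 60·0.8869 = 80 − 53.2140 = 26.7860
C = P + (C − P) = 2.07 + (26.7860) = 28.8560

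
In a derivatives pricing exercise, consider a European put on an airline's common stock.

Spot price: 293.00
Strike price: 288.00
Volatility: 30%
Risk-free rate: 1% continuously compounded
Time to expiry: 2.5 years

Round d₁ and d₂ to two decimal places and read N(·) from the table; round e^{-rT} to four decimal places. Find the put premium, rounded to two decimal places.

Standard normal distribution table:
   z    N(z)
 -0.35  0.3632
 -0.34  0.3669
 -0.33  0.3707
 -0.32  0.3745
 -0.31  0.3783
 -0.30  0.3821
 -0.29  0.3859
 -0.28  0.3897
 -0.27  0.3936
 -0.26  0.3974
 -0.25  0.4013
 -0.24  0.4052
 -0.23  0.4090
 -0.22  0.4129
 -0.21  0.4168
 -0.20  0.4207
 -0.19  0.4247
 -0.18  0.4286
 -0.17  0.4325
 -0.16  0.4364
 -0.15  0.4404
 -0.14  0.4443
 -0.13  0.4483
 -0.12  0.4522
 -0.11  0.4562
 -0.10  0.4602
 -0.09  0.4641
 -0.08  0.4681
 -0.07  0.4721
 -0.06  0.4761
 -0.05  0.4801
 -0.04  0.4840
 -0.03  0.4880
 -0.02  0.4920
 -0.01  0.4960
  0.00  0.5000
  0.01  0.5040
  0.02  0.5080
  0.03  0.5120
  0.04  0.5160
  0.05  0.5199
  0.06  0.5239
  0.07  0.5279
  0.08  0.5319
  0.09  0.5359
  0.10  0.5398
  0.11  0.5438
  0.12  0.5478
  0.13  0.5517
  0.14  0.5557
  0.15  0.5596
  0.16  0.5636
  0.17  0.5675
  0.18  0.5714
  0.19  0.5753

T = 2.5;  σ√T = 0.4743
d₁ = [ln(293/288) + (0.01 + 0.3²/2)·2.5] / 0.4743 = [0.0172 + 0.1375] / 0.4743 = 0.3262 → 0.33
d₂ = d₁ − σ√T = 0.3262 − 0.4743 = -0.1482 → -0.15
exp(−rT) = exp(−0.01·2.5) = 0.9753
N(−d₂) = N(0.15) = 0.5596;  N(−d₁) = N(-0.33) = 0.3707
P = 288·0.9753·0.5596 − 293·0.3707 = 157.1840 − 108.6151 = 48.5689

48.57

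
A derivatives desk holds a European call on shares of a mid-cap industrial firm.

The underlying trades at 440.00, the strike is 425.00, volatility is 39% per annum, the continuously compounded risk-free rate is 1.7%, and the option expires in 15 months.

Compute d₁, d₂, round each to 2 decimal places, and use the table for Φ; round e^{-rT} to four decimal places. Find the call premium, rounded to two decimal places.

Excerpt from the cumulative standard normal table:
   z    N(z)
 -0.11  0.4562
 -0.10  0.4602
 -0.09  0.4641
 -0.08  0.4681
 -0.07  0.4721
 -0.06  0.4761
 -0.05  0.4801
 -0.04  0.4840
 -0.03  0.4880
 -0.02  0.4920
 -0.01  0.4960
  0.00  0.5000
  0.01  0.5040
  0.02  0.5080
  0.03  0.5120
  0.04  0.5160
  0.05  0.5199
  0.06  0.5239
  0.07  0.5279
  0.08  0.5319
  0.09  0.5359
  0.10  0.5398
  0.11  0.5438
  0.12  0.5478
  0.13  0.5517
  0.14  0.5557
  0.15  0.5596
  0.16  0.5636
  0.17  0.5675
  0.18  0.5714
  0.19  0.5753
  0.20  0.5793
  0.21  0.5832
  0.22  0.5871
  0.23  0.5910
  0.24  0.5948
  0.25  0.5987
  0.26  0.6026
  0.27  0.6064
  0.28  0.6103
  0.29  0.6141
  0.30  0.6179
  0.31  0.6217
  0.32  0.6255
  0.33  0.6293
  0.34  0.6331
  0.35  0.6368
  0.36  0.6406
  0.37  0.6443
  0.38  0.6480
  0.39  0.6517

T = 1.25;  σ√T = 0.4360
d₁ = [ln(440/425) + (0.017 + 0.39²/2)·1.25] / 0.4360 = [0.0347 + 0.1163] / 0.4360 = 0.3463 → 0.35
d₂ = d₁ − σ√T = 0.3463 − 0.4360 = -0.0897 → -0.09
exp(−rT) = exp(−0.017·1.25) = 0.9790
C = 440·N(0.35) − 425·0.9790·N(-0.09) = 440·0.6368 − 425·0.9790·0.4641 = 280.1920 − 193.1004 = 87.0916

87.09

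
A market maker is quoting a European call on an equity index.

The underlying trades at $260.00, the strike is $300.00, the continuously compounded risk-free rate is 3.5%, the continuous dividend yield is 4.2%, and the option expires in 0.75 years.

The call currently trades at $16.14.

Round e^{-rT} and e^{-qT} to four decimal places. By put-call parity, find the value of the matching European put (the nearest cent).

exp(−qT) = exp(−0.042·0.75) = 0.9690;  exp(−rT) = exp(−0.035·0.75) = 0.9741
Put-call parity: C − P = S·e^(−qT) − K·e^(−rT) = 260·0.9690 − 300·0.9741 = 251.9400 − 292.2300 = -40.2900
P = C − (C − P) = 16.14 − (-40.2900) = 56.4300

$56.43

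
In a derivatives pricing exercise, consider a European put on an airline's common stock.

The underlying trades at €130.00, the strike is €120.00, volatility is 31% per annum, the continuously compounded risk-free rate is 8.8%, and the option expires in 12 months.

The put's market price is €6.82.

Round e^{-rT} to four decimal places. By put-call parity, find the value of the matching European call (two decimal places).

€26.92

exp(−rT) = exp(−0.088·1) = 0.9158
Put-call parity: C − P = S − K·e^(−rT) = 130 − 120·0.9158 = 130 − 109.8960 = 20.1040
C = P + (C − P) = 6.82 + (20.1040) = 26.9240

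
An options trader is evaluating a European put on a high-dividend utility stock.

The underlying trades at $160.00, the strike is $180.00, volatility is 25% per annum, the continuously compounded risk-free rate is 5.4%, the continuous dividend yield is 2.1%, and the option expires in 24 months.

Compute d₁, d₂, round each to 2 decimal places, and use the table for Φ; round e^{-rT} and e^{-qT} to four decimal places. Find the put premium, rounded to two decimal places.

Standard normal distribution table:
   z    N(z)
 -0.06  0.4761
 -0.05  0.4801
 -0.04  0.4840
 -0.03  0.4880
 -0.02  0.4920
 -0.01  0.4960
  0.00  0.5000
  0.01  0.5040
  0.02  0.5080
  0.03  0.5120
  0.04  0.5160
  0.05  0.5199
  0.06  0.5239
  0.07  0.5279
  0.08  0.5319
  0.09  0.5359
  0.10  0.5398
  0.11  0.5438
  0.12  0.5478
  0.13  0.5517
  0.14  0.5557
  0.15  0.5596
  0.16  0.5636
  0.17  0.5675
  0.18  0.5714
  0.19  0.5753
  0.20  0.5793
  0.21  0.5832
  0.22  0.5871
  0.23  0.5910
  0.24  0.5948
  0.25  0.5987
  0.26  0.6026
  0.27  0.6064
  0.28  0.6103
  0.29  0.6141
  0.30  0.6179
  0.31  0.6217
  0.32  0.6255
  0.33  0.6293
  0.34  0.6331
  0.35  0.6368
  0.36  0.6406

T = 2;  σ√T = 0.3536
d₁ = [ln(160/180) + (0.054 − 0.021 + ½·0.25²)·2] / (σ√T) = (-0.1178 + 0.1285) / 0.3536 = 0.0303 → 0.03
d₂ = 0.0303 − 0.3536 = -0.3232 → -0.32
e^(−qT) = e^(−0.021·2) = 0.9589;  e^(−rT) = e^(−0.054·2) = 0.8976
N(−d₂) = N(0.32) = 0.6255;  N(−d₁) = N(-0.03) = 0.4880
P = 180·0.8976·0.6255 − 160·0.9589·0.4880 = 101.0608 − 74.8709 = 26.1899

$26.19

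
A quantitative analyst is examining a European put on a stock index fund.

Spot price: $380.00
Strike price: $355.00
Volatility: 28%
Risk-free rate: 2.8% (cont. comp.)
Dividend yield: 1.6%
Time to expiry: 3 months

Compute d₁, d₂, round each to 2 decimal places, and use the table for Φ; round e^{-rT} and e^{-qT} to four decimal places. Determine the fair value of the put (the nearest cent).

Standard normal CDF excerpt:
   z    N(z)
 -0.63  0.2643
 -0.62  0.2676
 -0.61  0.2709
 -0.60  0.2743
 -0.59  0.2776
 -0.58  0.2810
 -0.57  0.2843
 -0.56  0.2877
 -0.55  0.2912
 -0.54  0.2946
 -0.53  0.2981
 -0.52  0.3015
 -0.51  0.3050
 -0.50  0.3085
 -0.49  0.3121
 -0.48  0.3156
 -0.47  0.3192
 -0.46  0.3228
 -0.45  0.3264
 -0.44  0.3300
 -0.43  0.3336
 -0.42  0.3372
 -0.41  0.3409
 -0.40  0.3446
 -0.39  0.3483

$9.98

T = 0.25;  σ√T = 0.1400
d₁ = [ln(380/355) + (0.028 − 0.016 + 0.28²/2)·0.25] / 0.1400 = [0.0681 + 0.0128] / 0.1400 = 0.5775 ≈ 0.58
d₂ = d₁ − σ√T = 0.5775 − 0.1400 = 0.4375 ≈ 0.44
e^(−qT) = e^(−0.016·0.25) = 0.9960;  e^(−rT) = e^(−0.028·0.25) = 0.9930
P = 355·0.9930·N(-0.44) − 380·0.9960·N(-0.58) = 355·0.9930·0.3300 − 380·0.9960·0.2810 = 116.3299 − 106.3529 = 9.9771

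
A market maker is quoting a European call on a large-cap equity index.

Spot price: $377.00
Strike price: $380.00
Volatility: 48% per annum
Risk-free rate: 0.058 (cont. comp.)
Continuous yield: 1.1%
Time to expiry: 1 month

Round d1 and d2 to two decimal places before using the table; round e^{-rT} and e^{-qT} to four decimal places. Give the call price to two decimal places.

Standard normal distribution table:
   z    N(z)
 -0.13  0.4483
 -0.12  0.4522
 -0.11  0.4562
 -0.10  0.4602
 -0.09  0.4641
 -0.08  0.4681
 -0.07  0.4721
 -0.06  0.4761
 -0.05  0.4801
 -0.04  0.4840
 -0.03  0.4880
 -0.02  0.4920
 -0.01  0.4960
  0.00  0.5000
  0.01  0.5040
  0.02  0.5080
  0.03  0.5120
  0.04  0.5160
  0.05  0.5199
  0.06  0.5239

T = 0.08333;  σ√T = 0.1386
d₁ = [ln(377/380) + (0.058 − 0.011 + ½·0.48²)·0.08333] / (σ√T) = (-0.0079 + 0.0135) / 0.1386 = 0.0403 which rounds to 0.04
d₂ = 0.0403 − 0.1386 = -0.0982 which rounds to -0.10
e^(−qT) = e^(−0.011·0.08333) = 0.9991;  e^(−rT) = e^(−0.058·0.08333) = 0.9952
N(d₁) = N(0.04) = 0.5160;  N(d₂) = N(-0.10) = 0.4602
C = 377·0.9991·0.5160 − 380·0.9952·0.4602 = 194.3569 − 174.0366 = 20.3203

$20.32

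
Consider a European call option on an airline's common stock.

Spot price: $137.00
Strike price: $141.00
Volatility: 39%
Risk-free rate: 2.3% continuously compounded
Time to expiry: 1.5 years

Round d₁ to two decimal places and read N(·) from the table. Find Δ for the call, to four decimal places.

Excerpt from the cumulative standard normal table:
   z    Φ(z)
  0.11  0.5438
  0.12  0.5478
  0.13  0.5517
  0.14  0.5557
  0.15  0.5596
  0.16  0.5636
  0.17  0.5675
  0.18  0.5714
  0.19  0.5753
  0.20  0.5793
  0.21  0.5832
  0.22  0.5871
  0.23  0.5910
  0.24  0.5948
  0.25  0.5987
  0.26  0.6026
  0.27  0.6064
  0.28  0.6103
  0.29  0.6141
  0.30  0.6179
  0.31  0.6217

0.5987

σ√T = 0.39 × 1.2247 = 0.4777
d₁ = [ln(137/141) + (0.023 + ½·0.39²)·1.5] / (σ√T) = (-0.0288 + 0.1486) / 0.4777 = 0.2508 which rounds to 0.25
N(d₁) = N(0.25) = 0.5987
Δ_call = N(d₁) = 0.5987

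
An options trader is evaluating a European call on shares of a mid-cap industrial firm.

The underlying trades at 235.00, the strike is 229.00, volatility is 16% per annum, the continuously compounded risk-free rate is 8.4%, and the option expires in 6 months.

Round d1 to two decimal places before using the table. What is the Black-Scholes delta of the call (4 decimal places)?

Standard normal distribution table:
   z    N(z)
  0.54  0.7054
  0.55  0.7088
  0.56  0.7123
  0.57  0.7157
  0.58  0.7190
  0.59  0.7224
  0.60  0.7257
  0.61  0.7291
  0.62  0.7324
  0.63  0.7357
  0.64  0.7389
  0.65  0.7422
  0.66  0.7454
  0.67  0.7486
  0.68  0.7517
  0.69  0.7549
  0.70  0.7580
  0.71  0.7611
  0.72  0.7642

0.7454

σ√T = 0.16·√0.5 = 0.1131
d₁ = [ln(235/229) + (0.084 + 0.16²/2)·0.5] / 0.1131 = [0.0259 + 0.0484] / 0.1131 = 0.6564 which rounds to 0.66
N(d₁) = N(0.66) = 0.7454
Δ_call = N(d₁) = 0.7454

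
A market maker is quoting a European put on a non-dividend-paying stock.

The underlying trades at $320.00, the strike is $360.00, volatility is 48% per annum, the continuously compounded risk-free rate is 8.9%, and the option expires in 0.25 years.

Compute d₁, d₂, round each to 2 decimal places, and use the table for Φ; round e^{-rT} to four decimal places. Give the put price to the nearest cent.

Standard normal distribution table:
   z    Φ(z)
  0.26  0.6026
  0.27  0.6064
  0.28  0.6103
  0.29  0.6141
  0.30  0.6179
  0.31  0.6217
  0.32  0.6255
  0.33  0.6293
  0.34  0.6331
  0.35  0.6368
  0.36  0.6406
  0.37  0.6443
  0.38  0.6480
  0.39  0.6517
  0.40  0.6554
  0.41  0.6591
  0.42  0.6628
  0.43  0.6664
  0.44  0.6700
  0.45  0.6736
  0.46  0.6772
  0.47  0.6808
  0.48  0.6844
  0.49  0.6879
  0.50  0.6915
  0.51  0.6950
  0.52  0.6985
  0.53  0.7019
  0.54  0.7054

T = 0.25;  σ√T = 0.2400
d₁ = [ln(320/360) + (0.089 + 0.48²/2)·0.25] / 0.2400 = [-0.1178 + 0.0510] / 0.2400 = -0.2781 ⇒ -0.28
d₂ = d₁ − σ√T = -0.2781 − 0.2400 = -0.5181 ⇒ -0.52
e^(−rT) = e^(−0.089·0.25) = 0.9780
P = 360·0.9780·N(0.52) − 320·N(0.28) = 360·0.9780·0.6985 − 320·0.6103 = 245.9279 − 195.2960 = 50.6319

$50.63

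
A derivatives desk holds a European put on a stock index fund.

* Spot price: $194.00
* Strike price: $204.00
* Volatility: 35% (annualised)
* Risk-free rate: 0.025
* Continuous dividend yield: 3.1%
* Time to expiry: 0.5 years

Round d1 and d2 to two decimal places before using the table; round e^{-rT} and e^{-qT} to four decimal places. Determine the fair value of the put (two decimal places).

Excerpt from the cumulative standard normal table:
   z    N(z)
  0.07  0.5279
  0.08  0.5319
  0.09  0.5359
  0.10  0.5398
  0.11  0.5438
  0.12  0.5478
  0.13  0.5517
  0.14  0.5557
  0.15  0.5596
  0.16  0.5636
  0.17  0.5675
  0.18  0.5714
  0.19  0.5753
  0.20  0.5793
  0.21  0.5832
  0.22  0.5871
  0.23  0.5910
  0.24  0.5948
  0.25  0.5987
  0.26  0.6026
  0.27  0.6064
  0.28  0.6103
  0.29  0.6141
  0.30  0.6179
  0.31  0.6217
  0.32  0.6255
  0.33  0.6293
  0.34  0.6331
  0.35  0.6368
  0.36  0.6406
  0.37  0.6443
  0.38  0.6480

σ√T = 0.35 × 0.7071 = 0.2475
d₁ = [ln(194/204) + (0.025 − 0.031 + 0.35²/2)·0.5] / 0.2475 = [-0.0503 + 0.0276] / 0.2475 = -0.0915 → -0.09
d₂ = d₁ − σ√T = -0.0915 − 0.2475 = -0.3390 → -0.34
e^(−qT) = e^(−0.031·0.5) = 0.9846;  e^(−rT) = e^(−0.025·0.5) = 0.9876
N(−d₂) = N(0.34) = 0.6331;  N(−d₁) = N(0.09) = 0.5359
P = 204·0.9876·0.6331 − 194·0.9846·0.5359 = 127.5509 − 102.3635 = 25.1874

$25.19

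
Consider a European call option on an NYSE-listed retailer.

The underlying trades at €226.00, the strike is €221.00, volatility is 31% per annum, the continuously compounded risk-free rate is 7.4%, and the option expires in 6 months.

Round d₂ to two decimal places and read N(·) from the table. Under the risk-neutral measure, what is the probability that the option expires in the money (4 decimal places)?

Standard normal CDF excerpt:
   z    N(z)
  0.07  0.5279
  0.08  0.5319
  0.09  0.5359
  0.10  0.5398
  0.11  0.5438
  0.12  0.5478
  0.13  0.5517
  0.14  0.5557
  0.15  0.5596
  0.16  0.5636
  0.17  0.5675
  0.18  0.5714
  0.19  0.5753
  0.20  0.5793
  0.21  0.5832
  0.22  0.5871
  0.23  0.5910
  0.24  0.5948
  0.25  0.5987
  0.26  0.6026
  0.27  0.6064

T = 0.5;  σ√T = 0.2192
d₁ = [ln(226/221) + (0.074 + ½·0.31²)·0.5] / (σ√T) = (0.0224 + 0.0610) / 0.2192 = 0.3805 ⇒ 0.38
d₂ = 0.3805 − 0.2192 = 0.1613 ⇒ 0.16
Risk-neutral Pr[S_T > K] = N(d₂) = N(0.16) = 0.5636

0.5636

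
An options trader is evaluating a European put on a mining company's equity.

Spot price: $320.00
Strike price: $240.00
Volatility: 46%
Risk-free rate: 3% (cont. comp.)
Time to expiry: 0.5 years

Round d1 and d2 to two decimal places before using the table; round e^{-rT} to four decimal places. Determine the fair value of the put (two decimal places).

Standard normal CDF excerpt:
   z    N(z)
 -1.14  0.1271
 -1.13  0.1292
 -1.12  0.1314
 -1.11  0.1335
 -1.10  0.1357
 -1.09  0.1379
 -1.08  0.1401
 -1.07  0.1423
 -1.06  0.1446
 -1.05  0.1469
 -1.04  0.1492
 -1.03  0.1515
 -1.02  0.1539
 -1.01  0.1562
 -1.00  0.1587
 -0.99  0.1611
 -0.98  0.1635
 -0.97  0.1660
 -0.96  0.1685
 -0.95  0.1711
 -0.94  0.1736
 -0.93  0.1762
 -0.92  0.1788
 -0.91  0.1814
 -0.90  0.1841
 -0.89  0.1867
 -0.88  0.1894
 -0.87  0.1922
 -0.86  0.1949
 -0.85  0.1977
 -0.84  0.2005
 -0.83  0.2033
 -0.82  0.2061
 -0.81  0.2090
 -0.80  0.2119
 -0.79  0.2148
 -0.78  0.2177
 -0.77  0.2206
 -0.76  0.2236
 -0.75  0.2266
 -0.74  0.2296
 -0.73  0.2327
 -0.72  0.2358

σ√T = 0.46 × 0.7071 = 0.3253
d₁ = [ln(320/240) + (0.03 + ½·0.46²)·0.5] / (σ√T) = (0.2877 + 0.0679) / 0.3253 = 1.0932 → 1.09
d₂ = 1.0932 − 0.3253 = 0.7679 → 0.77
exp(−rT) = exp(−0.03·0.5) = 0.9851
P = 240·0.9851·N(-0.77) − 320·N(-1.09) = 240·0.9851·0.2206 − 320·0.1379 = 52.1551 − 44.1280 = 8.0271

$8.03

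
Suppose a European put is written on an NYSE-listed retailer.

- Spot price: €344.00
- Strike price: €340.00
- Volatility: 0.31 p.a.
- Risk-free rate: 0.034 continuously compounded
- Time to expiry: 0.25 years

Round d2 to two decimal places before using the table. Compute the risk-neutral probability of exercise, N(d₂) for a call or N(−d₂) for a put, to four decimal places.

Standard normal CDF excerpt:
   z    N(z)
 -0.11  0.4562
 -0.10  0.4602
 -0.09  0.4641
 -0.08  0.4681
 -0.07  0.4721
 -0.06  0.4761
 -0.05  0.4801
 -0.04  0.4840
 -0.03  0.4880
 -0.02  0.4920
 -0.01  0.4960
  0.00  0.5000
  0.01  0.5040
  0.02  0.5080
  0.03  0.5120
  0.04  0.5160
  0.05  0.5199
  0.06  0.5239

0.4801

T = 0.25;  σ√T = 0.1550
ln(S/K) + (r + σ²/2)T = ln(344/340) + (0.034 + 0.31²/2)·0.25 = 0.0117 + 0.0205 = 0.0322
d₁ = 0.0322 / 0.1550 = 0.2078 ≈ 0.21
d₂ = d₁ − σ√T = 0.2078 − 0.1550 = 0.0528 ≈ 0.05
Pr(exercise) under Q = N(−d₂) = N(-0.05) = 0.4801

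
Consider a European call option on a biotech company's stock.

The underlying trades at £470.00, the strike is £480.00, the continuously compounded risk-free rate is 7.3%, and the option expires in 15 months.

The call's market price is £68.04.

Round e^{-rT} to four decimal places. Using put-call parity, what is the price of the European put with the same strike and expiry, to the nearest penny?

exp(−rT) = exp(−0.073·1.25) = 0.9128
Put-call parity: C − P = S − K·e^(−rT) = 470 − 480·0.9128 = 470 − 438.1440 = 31.8560
P = C − (C − P) = 68.04 − (31.8560) = 36.1840

£36.18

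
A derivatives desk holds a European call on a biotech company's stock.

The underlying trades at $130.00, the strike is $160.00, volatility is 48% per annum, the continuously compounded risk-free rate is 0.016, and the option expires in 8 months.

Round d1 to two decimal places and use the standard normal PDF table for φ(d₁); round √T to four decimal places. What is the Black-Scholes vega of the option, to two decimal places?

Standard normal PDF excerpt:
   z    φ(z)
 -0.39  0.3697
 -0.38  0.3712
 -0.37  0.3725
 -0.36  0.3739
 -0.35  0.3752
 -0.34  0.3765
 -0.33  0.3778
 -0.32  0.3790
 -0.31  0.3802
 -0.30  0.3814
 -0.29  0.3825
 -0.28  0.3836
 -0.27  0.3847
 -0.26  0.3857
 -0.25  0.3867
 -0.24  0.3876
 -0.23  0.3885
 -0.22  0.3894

T = 0.6667;  σ√T = 0.3919
ln(S/K) + (r + σ²/2)T = ln(130/160) + (0.016 + 0.48²/2)·0.6667 = -0.2076 + 0.0875 = -0.1202
d₁ = -0.1202 / 0.3919 = -0.3066 ≈ -0.31
√T = √0.6667 = 0.8165
φ(d₁) = φ(-0.31) = 0.3802
vega = S·φ(d₁)·√T = 130·0.3802·0.8165 = 40.3563

40.36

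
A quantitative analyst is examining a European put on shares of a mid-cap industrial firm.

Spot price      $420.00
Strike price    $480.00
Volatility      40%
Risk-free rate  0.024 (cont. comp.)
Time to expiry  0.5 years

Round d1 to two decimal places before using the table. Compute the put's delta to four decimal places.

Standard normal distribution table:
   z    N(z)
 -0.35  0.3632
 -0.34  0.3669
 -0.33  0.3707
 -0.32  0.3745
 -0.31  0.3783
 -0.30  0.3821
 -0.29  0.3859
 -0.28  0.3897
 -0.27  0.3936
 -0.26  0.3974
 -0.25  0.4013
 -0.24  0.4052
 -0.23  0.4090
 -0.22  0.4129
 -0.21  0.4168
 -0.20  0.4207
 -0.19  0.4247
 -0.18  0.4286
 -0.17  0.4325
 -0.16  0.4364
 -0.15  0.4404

-0.6141

T = 0.5;  σ√T = 0.2828
ln(S/K) + (r + σ²/2)T = ln(420/480) + (0.024 + 0.4²/2)·0.5 = -0.1335 + 0.0520 = -0.0815
d₁ = -0.0815 / 0.2828 = -0.2883 ⇒ -0.29
N(d₁) = N(-0.29) = 0.3859
Δ_put = N(d₁) − 1 = 0.3859 − 1 = -0.6141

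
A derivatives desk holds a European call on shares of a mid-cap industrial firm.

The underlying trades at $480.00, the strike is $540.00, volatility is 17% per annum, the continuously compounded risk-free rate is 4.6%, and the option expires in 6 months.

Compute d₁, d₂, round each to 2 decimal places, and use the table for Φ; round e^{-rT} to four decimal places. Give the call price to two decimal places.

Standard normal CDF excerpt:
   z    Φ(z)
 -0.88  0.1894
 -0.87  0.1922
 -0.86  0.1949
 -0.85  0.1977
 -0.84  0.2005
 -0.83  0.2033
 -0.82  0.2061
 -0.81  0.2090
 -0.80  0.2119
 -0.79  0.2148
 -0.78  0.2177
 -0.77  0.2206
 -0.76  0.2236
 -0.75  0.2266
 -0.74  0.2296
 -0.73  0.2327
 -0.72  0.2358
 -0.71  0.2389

σ√T = 0.17·√0.5 = 0.1202
d₁ = [ln(480/540) + (0.046 + 0.17²/2)·0.5] / 0.1202 = [-0.1178 + 0.0302] / 0.1202 = -0.7284 ≈ -0.73
d₂ = d₁ − σ√T = -0.7284 − 0.1202 = -0.8486 ≈ -0.85
exp(−rT) = exp(−0.046·0.5) = 0.9773
N(d₁) = N(-0.73) = 0.2327;  N(d₂) = N(-0.85) = 0.1977
C = 480·0.2327 − 540·0.9773·0.1977 = 111.6960 − 104.3346 = 7.3614

$7.36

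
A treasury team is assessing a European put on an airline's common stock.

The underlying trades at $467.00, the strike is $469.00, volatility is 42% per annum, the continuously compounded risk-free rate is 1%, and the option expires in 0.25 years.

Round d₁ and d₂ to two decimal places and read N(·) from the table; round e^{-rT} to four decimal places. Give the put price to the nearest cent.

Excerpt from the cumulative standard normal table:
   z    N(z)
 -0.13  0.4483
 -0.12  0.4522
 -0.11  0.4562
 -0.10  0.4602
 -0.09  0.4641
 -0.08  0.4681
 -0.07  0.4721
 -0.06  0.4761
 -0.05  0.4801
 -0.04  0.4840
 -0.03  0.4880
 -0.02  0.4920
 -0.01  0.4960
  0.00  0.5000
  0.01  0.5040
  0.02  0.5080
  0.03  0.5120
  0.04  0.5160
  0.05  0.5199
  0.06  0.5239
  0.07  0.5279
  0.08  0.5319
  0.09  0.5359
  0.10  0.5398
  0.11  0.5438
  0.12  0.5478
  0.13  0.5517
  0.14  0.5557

$39.49

T = 0.25;  σ√T = 0.2100
d₁ = [ln(467/469) + (0.01 + ½·0.42²)·0.25] / (σ√T) = (-0.0043 + 0.0245) / 0.2100 = 0.0966 ⇒ 0.10
d₂ = 0.0966 − 0.2100 = -0.1134 ⇒ -0.11
exp(−rT) = exp(−0.01·0.25) = 0.9975
N(−d₂) = N(0.11) = 0.5438;  N(−d₁) = N(-0.10) = 0.4602
P = 469·0.9975·0.5438 − 467·0.4602 = 254.4046 − 214.9134 = 39.4912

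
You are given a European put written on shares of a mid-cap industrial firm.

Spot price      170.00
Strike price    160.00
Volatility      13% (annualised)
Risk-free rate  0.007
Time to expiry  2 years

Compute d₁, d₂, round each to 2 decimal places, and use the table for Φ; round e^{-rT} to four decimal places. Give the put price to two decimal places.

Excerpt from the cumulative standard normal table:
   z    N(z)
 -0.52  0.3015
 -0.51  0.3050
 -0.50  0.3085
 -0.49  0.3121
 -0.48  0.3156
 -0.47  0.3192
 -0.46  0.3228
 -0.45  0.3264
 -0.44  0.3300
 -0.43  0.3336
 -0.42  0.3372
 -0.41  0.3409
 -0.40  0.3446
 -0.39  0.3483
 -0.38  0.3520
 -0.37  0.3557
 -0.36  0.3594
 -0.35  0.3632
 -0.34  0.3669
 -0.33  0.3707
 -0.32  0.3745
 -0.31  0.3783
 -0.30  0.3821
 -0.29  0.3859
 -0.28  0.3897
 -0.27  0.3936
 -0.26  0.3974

7.24

σ√T = 0.13·√2 = 0.1838
d₁ = [ln(170/160) + (0.007 + 0.13²/2)·2] / 0.1838 = [0.0606 + 0.0309] / 0.1838 = 0.4978 → 0.50
d₂ = d₁ − σ√T = 0.4978 − 0.1838 = 0.3140 → 0.31
exp(−rT) = exp(−0.007·2) = 0.9861
P = 160·0.9861·N(-0.31) − 170·N(-0.50) = 160·0.9861·0.3783 − 170·0.3085 = 59.6867 − 52.4450 = 7.2417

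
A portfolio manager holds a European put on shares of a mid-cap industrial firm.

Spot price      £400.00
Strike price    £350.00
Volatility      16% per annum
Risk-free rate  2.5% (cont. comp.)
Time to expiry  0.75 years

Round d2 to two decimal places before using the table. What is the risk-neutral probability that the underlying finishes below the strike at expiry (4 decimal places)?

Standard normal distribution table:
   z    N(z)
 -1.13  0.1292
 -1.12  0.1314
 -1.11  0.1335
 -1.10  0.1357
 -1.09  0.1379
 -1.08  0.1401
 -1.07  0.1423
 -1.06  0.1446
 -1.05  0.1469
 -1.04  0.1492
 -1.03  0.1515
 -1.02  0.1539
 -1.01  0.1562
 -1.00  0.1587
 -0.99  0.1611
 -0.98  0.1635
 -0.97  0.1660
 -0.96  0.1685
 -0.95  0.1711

0.1515

σ√T = 0.16 × 0.8660 = 0.1386
d₁ = [ln(400/350) + (0.025 + 0.16²/2)·0.75] / 0.1386 = [0.1335 + 0.0284] / 0.1386 = 1.1683 ≈ 1.17
d₂ = d₁ − σ√T = 1.1683 − 0.1386 = 1.0297 ≈ 1.03
Pr(exercise) under Q = N(−d₂) = N(-1.03) = 0.1515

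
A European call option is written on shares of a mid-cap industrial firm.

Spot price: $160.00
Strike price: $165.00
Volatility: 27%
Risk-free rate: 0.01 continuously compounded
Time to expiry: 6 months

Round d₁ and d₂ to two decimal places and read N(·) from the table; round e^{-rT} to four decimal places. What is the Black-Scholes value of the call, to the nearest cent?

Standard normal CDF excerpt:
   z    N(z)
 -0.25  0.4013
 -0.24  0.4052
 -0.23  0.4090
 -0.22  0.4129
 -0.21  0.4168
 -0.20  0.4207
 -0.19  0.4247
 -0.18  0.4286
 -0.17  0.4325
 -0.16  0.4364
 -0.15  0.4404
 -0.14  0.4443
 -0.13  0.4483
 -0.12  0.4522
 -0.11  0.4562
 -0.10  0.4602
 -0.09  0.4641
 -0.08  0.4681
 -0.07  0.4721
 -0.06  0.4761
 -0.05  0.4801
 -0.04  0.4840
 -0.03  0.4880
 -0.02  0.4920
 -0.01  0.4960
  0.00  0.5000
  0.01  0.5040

$10.29

σ√T = 0.27·√0.5 = 0.1909
d₁ = [ln(160/165) + (0.01 + 0.27²/2)·0.5] / 0.1909 = [-0.0308 + 0.0232] / 0.1909 = -0.0395 which rounds to -0.04
d₂ = d₁ − σ√T = -0.0395 − 0.1909 = -0.2304 which rounds to -0.23
exp(−rT) = exp(−0.01·0.5) = 0.9950
C = 160·N(-0.04) − 165·0.9950·N(-0.23) = 160·0.4840 − 165·0.9950·0.4090 = 77.4400 − 67.1476 = 10.2924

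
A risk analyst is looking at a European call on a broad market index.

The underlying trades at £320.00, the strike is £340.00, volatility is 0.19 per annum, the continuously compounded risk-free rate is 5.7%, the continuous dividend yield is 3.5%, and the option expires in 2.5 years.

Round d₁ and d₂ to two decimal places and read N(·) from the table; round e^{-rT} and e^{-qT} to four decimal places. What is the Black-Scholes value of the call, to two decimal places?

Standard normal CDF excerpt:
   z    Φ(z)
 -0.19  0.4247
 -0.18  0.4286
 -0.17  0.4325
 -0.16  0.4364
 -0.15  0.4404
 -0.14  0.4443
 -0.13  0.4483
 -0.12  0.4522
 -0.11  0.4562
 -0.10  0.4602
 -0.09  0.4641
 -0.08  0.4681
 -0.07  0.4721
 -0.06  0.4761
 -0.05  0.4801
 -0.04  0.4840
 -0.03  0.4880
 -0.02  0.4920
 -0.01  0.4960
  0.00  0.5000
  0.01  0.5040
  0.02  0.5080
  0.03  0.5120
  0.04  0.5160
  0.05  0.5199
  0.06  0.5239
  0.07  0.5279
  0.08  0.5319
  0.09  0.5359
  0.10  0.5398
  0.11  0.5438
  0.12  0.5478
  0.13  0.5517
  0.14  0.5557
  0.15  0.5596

£34.23

T = 2.5;  σ√T = 0.3004
d₁ = [ln(320/340) + (0.057 − 0.035 + 0.19²/2)·2.5] / 0.3004 = [-0.0606 + 0.1001] / 0.3004 = 0.1315 ≈ 0.13
d₂ = d₁ − σ√T = 0.1315 − 0.3004 = -0.1689 ≈ -0.17
e^(−qT) = e^(−0.035·2.5) = 0.9162;  e^(−rT) = e^(−0.057·2.5) = 0.8672
N(d₁) = N(0.13) = 0.5517;  N(d₂) = N(-0.17) = 0.4325
C = 320·0.9162·0.5517 − 340·0.8672·0.4325 = 161.7496 − 127.5218 = 34.2279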